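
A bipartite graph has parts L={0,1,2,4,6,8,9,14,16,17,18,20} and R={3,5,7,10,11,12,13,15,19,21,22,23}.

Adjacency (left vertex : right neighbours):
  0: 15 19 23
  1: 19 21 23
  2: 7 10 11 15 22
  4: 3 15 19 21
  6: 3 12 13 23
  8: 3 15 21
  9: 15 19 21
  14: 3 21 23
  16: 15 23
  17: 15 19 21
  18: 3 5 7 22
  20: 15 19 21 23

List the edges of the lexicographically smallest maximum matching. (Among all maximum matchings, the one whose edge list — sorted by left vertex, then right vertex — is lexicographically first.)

Lex-smallest maximum matching: {(0,15), (1,19), (2,7), (4,3), (6,12), (8,21), (14,23), (18,5)}

|M| = 8 (so the lex-smallest maximum matching has 8 edges)
process left vertices in ascending order; for each, take the smallest-labelled available neighbour that still permits 8 edges overall, or leave it unmatched if none does
lex-smallest matching: {0-15, 1-19, 2-7, 4-3, 6-12, 8-21, 14-23, 18-5}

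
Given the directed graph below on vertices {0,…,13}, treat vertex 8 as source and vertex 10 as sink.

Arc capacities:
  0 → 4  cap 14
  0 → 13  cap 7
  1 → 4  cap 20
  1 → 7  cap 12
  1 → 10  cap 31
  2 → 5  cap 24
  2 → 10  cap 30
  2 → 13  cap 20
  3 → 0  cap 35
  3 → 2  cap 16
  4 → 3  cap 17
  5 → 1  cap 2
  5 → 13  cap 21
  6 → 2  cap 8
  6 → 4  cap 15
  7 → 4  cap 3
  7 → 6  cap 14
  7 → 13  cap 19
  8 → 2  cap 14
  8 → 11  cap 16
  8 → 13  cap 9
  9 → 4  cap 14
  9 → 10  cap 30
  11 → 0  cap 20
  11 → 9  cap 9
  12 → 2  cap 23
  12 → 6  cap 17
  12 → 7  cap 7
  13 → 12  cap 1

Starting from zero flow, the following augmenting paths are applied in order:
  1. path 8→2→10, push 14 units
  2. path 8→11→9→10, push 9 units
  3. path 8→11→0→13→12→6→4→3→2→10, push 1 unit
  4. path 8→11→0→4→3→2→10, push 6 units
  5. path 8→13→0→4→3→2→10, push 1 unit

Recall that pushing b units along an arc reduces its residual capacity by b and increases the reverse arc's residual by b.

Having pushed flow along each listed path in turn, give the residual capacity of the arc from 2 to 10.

after path 1 (8→2→10, push 14): res(2,10)=16
after path 2 (8→11→9→10, push 9): res(2,10)=16
after path 3 (8→11→0→13→12→6→4→3→2→10, push 1): res(2,10)=15
after path 4 (8→11→0→4→3→2→10, push 6): res(2,10)=9
after path 5 (8→13→0→4→3→2→10, push 1): res(2,10)=8

Residual capacity of (2,10): 8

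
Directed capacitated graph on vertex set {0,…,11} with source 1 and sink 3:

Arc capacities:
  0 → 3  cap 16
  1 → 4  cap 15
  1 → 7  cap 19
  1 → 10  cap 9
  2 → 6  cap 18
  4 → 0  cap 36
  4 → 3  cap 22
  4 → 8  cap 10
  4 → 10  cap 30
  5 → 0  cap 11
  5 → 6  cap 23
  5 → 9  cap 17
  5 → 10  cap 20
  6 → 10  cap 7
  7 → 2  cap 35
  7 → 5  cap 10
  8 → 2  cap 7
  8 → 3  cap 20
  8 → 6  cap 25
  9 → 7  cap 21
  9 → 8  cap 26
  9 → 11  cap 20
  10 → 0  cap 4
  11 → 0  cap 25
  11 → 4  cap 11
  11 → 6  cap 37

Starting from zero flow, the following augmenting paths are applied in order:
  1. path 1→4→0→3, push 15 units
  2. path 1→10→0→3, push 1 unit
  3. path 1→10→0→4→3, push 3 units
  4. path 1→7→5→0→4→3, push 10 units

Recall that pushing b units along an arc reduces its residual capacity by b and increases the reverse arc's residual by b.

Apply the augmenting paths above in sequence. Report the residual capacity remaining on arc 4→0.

Residual capacity of (4,0): 34

after path 1 (1→4→0→3, push 15): res(4,0)=21
after path 2 (1→10→0→3, push 1): res(4,0)=21
after path 3 (1→10→0→4→3, push 3): res(4,0)=24
after path 4 (1→7→5→0→4→3, push 10): res(4,0)=34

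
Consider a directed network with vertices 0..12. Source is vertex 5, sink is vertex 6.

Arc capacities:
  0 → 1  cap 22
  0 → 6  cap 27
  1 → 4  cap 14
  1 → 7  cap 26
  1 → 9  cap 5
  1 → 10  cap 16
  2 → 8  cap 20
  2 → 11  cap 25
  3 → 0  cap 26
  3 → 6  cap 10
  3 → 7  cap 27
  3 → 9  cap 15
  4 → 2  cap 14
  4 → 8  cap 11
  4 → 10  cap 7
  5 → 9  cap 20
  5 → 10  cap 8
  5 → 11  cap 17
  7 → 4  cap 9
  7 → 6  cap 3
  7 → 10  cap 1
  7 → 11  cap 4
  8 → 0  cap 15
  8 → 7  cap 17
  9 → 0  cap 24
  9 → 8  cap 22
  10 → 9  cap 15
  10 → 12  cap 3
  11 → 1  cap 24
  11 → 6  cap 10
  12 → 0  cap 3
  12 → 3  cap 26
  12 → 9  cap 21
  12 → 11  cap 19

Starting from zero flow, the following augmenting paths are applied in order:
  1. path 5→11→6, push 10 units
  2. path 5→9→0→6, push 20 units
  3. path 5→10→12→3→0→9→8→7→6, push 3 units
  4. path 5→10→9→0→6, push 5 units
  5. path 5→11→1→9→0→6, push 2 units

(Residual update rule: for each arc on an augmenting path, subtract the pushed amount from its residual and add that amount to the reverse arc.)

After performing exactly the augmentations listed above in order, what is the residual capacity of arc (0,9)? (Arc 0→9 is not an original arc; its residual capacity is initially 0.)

Residual capacity of (0,9): 24

after path 1 (5→11→6, push 10): res(0,9)=0
after path 2 (5→9→0→6, push 20): res(0,9)=20
after path 3 (5→10→12→3→0→9→8→7→6, push 3): res(0,9)=17
after path 4 (5→10→9→0→6, push 5): res(0,9)=22
after path 5 (5→11→1→9→0→6, push 2): res(0,9)=24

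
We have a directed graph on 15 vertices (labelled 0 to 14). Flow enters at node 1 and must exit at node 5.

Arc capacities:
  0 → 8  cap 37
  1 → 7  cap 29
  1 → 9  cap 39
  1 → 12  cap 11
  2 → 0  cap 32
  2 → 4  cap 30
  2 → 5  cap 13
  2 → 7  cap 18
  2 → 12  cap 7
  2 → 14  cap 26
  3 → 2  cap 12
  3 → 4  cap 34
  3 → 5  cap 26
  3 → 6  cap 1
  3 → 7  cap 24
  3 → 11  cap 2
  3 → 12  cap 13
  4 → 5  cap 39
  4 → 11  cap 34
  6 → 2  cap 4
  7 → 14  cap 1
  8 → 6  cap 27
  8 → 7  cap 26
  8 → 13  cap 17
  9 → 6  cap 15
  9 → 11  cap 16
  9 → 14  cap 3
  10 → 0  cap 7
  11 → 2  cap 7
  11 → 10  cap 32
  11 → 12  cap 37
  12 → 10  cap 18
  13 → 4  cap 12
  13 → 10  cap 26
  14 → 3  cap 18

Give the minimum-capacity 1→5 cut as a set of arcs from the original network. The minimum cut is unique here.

Min-cut arcs: {(6,2), (7,14), (9,14), (10,0), (11,2)} (total capacity 22)

augment #1: 1→7→14→3→5 push 1
augment #2: 1→9→6→2→5 push 4
augment #3: 1→9→11→2→5 push 7
augment #4: 1→9→14→3→5 push 3
augment #5: 1→12→10→0→8→13→4→5 push 7
max flow = 22; residual-reachable set from 1 gives S-side
cut edges (S→T): {(6,2), (7,14), (9,14), (10,0), (11,2)} total cap 22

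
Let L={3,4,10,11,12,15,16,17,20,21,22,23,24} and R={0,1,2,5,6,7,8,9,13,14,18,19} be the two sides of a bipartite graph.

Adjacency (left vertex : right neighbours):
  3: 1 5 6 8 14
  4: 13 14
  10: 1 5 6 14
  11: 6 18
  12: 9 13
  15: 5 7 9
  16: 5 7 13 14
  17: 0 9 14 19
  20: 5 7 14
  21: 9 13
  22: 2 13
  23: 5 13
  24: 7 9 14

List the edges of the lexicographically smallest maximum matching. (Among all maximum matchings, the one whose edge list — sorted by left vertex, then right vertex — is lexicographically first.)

Lex-smallest maximum matching: {(3,1), (4,13), (10,6), (11,18), (12,9), (15,5), (16,7), (17,0), (20,14), (22,2)}

|M| = 10 (so the lex-smallest maximum matching has 10 edges)
process left vertices in ascending order; for each, take the smallest-labelled available neighbour that still permits 10 edges overall, or leave it unmatched if none does
lex-smallest matching: {3-1, 4-13, 10-6, 11-18, 12-9, 15-5, 16-7, 17-0, 20-14, 22-2}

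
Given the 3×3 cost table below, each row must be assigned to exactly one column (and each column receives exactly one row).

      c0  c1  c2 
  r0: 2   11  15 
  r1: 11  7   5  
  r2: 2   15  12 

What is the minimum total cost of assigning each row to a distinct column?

optimal assignment: row0→col1 (cost 11), row1→col2 (cost 5), row2→col0 (cost 2)
total = 11 + 5 + 2 = 18

Minimum assignment cost: 18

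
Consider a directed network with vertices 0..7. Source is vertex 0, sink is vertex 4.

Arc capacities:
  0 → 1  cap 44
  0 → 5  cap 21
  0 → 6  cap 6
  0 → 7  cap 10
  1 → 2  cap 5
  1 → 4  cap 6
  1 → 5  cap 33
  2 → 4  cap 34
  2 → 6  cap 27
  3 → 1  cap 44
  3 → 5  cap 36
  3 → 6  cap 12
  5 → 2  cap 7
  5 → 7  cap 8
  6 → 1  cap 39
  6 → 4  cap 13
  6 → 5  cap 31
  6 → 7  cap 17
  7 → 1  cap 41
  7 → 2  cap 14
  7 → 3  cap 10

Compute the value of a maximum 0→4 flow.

augment #1: 0→1→4 bottleneck 6, total now 6
augment #2: 0→6→4 bottleneck 6, total now 12
augment #3: 0→1→2→4 bottleneck 5, total now 17
augment #4: 0→5→2→4 bottleneck 7, total now 24
augment #5: 0→7→2→4 bottleneck 10, total now 34
augment #6: 0→5→7→2→4 bottleneck 4, total now 38
augment #7: 0→5→7→3→6→4 bottleneck 4, total now 42

Maximum flow value: 42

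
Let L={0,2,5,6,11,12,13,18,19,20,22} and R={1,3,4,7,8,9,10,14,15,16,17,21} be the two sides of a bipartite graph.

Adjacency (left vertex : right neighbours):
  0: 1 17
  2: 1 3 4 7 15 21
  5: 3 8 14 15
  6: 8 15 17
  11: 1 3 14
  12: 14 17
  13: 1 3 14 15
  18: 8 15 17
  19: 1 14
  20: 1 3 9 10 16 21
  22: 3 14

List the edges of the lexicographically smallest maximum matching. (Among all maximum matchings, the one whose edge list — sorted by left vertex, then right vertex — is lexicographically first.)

Lex-smallest maximum matching: {(0,1), (2,4), (5,3), (6,8), (11,14), (12,17), (13,15), (20,9)}

|M| = 8 (so the lex-smallest maximum matching has 8 edges)
process left vertices in ascending order; for each, take the smallest-labelled available neighbour that still permits 8 edges overall, or leave it unmatched if none does
lex-smallest matching: {0-1, 2-4, 5-3, 6-8, 11-14, 12-17, 13-15, 20-9}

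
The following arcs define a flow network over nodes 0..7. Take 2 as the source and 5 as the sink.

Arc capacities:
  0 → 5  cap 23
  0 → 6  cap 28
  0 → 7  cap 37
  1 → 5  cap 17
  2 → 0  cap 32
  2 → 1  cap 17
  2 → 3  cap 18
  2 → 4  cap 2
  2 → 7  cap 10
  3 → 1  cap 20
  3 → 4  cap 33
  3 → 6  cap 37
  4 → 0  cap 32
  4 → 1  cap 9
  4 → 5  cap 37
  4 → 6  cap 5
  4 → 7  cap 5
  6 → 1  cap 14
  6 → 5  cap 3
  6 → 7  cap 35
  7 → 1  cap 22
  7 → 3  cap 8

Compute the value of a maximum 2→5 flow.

Maximum flow value: 71

augment #1: 2→0→5 bottleneck 23, total now 23
augment #2: 2→1→5 bottleneck 17, total now 40
augment #3: 2→4→5 bottleneck 2, total now 42
augment #4: 2→0→6→5 bottleneck 3, total now 45
augment #5: 2→3→4→5 bottleneck 18, total now 63
augment #6: 2→7→3→4→5 bottleneck 8, total now 71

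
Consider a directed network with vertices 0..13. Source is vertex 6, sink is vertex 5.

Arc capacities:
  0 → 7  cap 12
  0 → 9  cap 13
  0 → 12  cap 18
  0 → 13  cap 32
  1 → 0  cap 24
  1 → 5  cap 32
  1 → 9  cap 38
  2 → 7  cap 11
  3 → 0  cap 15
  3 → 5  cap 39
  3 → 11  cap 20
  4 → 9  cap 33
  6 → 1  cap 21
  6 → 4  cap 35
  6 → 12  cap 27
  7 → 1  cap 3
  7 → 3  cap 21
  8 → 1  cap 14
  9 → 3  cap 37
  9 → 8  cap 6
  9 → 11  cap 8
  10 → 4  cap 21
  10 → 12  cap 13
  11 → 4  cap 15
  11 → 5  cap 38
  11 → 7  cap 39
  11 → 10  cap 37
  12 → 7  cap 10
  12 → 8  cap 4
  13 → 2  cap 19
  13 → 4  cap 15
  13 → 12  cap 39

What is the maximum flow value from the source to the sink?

Maximum flow value: 68

augment #1: 6→1→5 bottleneck 21, total now 21
augment #2: 6→4→9→3→5 bottleneck 33, total now 54
augment #3: 6→12→7→1→5 bottleneck 3, total now 57
augment #4: 6→12→7→3→5 bottleneck 6, total now 63
augment #5: 6→12→8→1→5 bottleneck 4, total now 67
augment #6: 6→12→7→3→11→5 bottleneck 1, total now 68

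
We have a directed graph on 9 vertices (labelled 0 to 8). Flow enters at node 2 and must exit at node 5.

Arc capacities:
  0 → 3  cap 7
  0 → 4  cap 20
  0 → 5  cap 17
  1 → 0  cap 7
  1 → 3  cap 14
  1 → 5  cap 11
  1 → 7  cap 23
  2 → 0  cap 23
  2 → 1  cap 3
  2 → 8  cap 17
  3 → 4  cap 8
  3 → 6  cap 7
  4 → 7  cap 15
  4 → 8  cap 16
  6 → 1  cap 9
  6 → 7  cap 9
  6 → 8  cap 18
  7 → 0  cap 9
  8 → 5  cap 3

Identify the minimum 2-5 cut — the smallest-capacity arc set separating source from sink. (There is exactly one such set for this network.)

augment #1: 2→0→5 push 17
augment #2: 2→1→5 push 3
augment #3: 2→8→5 push 3
augment #4: 2→0→3→6→1→5 push 6
max flow = 29; residual-reachable set from 2 gives S-side
cut edges (S→T): {(2,0), (2,1), (8,5)} total cap 29

Min-cut arcs: {(2,0), (2,1), (8,5)} (total capacity 29)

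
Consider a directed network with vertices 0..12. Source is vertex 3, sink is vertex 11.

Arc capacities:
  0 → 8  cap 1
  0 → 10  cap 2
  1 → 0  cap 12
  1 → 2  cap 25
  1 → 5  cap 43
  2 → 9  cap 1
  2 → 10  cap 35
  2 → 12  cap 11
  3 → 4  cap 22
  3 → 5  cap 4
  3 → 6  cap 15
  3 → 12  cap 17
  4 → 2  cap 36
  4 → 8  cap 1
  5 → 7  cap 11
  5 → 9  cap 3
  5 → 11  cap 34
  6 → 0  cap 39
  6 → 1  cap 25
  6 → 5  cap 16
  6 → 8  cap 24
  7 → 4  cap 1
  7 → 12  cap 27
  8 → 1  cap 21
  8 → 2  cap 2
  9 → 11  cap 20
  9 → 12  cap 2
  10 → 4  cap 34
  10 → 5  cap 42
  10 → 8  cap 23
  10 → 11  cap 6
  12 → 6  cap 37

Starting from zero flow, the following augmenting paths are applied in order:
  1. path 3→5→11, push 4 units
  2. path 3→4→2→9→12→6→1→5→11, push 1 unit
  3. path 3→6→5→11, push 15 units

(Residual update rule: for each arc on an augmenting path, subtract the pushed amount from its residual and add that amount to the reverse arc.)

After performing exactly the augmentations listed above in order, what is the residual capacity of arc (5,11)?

Residual capacity of (5,11): 14

after path 1 (3→5→11, push 4): res(5,11)=30
after path 2 (3→4→2→9→12→6→1→5→11, push 1): res(5,11)=29
after path 3 (3→6→5→11, push 15): res(5,11)=14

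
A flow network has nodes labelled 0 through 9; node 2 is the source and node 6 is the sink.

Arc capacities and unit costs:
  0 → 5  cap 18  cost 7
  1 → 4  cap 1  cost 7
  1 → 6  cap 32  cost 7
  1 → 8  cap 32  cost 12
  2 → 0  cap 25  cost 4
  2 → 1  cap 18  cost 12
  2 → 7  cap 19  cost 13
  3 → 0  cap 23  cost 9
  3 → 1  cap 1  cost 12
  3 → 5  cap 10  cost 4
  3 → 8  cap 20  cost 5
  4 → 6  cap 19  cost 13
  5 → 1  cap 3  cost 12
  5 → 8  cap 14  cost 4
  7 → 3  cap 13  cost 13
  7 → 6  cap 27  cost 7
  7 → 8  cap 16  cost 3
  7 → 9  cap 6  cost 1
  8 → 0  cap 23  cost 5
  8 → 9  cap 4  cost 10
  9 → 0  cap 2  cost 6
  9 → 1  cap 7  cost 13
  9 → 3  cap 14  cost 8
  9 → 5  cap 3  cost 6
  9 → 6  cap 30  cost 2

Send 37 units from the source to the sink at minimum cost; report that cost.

shortest-cost path #1: 2→7→9→6 push 6 @ unit cost 16 (adds 96)
shortest-cost path #2: 2→1→6 push 18 @ unit cost 19 (adds 342)
shortest-cost path #3: 2→7→6 push 13 @ unit cost 20 (adds 260)
total cost = 698

Minimum cost for 37 units: 698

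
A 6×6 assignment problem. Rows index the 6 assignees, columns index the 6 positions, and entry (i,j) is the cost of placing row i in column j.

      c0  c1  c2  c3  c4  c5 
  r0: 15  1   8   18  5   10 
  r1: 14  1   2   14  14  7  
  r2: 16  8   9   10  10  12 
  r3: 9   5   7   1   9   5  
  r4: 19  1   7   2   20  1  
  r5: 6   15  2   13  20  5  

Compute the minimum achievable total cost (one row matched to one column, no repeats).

optimal assignment: row0→col1 (cost 1), row1→col2 (cost 2), row2→col4 (cost 10), row3→col3 (cost 1), row4→col5 (cost 1), row5→col0 (cost 6)
total = 1 + 2 + 10 + 1 + 1 + 6 = 21

Minimum assignment cost: 21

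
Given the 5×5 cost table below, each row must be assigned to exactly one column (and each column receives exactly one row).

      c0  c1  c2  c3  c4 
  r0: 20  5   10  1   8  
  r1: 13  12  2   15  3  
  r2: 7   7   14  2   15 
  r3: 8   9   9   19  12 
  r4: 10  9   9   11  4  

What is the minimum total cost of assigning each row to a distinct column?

optimal assignment: row0→col1 (cost 5), row1→col2 (cost 2), row2→col3 (cost 2), row3→col0 (cost 8), row4→col4 (cost 4)
total = 5 + 2 + 2 + 8 + 4 = 21

Minimum assignment cost: 21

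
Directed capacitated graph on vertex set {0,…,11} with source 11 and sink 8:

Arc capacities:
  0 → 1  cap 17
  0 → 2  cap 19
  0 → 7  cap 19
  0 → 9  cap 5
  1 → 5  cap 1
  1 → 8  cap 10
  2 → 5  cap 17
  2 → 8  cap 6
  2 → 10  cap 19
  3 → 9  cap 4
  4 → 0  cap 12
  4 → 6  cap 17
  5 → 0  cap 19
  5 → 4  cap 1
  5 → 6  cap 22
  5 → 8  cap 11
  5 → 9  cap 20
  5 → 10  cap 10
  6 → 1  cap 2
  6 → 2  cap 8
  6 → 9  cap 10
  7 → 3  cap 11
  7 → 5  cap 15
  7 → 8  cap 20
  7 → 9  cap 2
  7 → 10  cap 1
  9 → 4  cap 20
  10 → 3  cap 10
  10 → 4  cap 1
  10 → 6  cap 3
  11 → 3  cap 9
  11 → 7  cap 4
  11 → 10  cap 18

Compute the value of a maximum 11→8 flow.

Maximum flow value: 12

augment #1: 11→7→8 bottleneck 4, total now 4
augment #2: 11→10→6→1→8 bottleneck 2, total now 6
augment #3: 11→10→6→2→8 bottleneck 1, total now 7
augment #4: 11→10→4→0→1→8 bottleneck 1, total now 8
augment #5: 11→3→9→4→0→1→8 bottleneck 4, total now 12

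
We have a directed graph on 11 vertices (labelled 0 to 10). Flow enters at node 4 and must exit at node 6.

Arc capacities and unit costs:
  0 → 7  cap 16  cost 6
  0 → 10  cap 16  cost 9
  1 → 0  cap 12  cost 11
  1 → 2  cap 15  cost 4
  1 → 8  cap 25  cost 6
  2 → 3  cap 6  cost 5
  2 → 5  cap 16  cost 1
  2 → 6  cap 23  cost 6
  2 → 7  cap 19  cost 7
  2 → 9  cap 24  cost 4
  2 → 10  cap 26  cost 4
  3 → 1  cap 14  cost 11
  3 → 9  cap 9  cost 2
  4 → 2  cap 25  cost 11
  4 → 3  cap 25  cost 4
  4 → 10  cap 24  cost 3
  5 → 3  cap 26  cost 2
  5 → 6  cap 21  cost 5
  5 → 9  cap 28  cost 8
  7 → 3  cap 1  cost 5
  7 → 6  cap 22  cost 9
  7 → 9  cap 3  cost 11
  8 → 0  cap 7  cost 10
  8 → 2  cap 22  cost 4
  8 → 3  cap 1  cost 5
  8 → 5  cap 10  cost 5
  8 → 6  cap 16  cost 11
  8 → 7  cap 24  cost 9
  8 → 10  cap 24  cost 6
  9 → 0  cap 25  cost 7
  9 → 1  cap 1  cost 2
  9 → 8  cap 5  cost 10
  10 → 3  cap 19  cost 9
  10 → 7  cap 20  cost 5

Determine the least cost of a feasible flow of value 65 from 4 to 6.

shortest-cost path #1: 4→2→6 push 23 @ unit cost 17 (adds 391)
shortest-cost path #2: 4→2→5→6 push 2 @ unit cost 17 (adds 34)
shortest-cost path #3: 4→10→7→6 push 20 @ unit cost 17 (adds 340)
shortest-cost path #4: 4→3→9→1→2→5→6 push 1 @ unit cost 18 (adds 18)
shortest-cost path #5: 4→3→1→2→5→6 push 13 @ unit cost 25 (adds 325)
shortest-cost path #6: 4→3→9→8→5→6 push 5 @ unit cost 26 (adds 130)
shortest-cost path #7: 4→3→9→0→7→6 push 1 @ unit cost 28 (adds 28)
total cost = 1266

Minimum cost for 65 units: 1266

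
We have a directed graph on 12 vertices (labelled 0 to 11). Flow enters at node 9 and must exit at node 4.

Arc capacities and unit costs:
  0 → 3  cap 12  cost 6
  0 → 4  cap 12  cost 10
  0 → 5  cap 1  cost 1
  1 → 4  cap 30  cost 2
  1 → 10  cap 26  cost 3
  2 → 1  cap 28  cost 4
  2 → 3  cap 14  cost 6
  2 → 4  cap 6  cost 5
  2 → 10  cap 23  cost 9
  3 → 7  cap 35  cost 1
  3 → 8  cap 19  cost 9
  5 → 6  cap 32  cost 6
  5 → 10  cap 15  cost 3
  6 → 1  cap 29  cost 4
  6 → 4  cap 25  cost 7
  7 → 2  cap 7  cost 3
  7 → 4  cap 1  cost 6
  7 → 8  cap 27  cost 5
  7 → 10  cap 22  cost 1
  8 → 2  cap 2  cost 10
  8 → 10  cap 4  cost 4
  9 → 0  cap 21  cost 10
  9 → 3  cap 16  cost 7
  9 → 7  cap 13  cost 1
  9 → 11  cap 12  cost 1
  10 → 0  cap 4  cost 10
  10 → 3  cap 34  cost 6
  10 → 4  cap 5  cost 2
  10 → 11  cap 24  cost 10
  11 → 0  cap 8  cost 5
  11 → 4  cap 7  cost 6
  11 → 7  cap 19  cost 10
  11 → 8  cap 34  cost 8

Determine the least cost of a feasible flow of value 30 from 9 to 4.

shortest-cost path #1: 9→7→10→4 push 5 @ unit cost 4 (adds 20)
shortest-cost path #2: 9→11→4 push 7 @ unit cost 7 (adds 49)
shortest-cost path #3: 9→7→4 push 1 @ unit cost 7 (adds 7)
shortest-cost path #4: 9→7→2→4 push 6 @ unit cost 9 (adds 54)
shortest-cost path #5: 9→7→2→1→4 push 1 @ unit cost 10 (adds 10)
shortest-cost path #6: 9→11→0→4 push 5 @ unit cost 16 (adds 80)
shortest-cost path #7: 9→0→4 push 5 @ unit cost 20 (adds 100)
total cost = 320

Minimum cost for 30 units: 320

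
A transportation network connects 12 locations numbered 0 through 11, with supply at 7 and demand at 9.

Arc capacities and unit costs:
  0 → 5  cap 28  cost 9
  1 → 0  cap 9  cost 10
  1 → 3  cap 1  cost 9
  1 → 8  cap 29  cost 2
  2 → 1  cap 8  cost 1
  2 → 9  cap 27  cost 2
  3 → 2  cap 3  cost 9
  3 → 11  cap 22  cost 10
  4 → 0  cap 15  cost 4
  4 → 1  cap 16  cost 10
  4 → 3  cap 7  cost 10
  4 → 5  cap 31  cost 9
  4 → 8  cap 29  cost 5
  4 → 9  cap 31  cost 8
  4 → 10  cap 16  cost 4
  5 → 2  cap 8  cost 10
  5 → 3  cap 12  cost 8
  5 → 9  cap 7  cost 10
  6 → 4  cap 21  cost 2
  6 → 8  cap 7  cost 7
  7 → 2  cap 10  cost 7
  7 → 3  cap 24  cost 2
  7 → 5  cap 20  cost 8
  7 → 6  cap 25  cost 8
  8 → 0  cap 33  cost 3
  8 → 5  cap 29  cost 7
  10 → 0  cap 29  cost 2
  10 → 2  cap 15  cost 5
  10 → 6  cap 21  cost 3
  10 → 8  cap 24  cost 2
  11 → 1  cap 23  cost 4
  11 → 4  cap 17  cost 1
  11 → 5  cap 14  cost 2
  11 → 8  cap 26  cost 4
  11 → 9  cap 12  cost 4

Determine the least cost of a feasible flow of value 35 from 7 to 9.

Minimum cost for 35 units: 501

shortest-cost path #1: 7→2→9 push 10 @ unit cost 9 (adds 90)
shortest-cost path #2: 7→3→2→9 push 3 @ unit cost 13 (adds 39)
shortest-cost path #3: 7→3→11→9 push 12 @ unit cost 16 (adds 192)
shortest-cost path #4: 7→5→9 push 7 @ unit cost 18 (adds 126)
shortest-cost path #5: 7→6→4→9 push 3 @ unit cost 18 (adds 54)
total cost = 501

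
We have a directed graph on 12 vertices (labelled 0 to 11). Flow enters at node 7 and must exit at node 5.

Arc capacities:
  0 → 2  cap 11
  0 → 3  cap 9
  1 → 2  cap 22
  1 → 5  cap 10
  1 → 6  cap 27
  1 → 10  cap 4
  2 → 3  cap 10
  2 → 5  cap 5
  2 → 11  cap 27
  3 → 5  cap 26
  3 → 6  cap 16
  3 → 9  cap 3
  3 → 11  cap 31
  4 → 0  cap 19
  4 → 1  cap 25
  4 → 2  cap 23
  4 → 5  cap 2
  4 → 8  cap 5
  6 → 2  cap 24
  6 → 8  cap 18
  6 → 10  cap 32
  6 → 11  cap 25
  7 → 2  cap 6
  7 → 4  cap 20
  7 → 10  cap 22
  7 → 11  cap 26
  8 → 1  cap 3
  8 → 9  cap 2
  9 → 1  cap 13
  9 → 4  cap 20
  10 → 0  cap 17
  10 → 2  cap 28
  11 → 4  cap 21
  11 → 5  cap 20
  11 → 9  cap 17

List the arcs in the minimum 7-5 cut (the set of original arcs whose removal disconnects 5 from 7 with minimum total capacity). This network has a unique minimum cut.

augment #1: 7→2→5 push 5
augment #2: 7→4→5 push 2
augment #3: 7→11→5 push 20
augment #4: 7→2→3→5 push 1
augment #5: 7→4→1→5 push 10
augment #6: 7→4→0→3→5 push 8
augment #7: 7→10→0→3→5 push 1
augment #8: 7→10→2→3→5 push 9
max flow = 56; residual-reachable set from 7 gives S-side
cut edges (S→T): {(0,3), (1,5), (2,3), (2,5), (4,5), (11,5)} total cap 56

Min-cut arcs: {(0,3), (1,5), (2,3), (2,5), (4,5), (11,5)} (total capacity 56)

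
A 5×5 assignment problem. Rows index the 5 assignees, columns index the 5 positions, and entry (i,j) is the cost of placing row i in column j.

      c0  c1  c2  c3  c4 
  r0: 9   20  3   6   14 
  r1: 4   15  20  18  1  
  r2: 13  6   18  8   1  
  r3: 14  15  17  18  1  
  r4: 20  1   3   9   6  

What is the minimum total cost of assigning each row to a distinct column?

Minimum assignment cost: 17

optimal assignment: row0→col2 (cost 3), row1→col0 (cost 4), row2→col3 (cost 8), row3→col4 (cost 1), row4→col1 (cost 1)
total = 3 + 4 + 8 + 1 + 1 = 17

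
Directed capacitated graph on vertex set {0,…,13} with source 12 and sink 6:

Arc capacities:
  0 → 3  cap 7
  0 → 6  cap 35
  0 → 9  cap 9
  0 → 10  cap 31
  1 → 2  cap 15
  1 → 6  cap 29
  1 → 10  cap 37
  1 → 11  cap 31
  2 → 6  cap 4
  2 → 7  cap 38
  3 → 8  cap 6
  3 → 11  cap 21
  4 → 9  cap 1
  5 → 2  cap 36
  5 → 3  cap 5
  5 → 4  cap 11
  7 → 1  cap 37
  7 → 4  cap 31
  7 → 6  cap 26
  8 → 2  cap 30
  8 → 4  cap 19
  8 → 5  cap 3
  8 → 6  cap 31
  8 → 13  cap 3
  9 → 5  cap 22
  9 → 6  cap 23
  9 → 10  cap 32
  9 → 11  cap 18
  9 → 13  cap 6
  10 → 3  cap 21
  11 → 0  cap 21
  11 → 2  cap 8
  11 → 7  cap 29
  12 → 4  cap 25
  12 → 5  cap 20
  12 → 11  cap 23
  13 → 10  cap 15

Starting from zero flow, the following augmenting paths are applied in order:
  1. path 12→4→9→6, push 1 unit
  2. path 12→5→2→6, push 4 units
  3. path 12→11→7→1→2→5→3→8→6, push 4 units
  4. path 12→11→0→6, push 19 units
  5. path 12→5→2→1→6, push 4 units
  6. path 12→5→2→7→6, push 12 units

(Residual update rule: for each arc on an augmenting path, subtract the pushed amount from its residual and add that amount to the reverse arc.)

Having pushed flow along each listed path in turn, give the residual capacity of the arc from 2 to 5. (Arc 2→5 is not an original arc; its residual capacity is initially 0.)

after path 1 (12→4→9→6, push 1): res(2,5)=0
after path 2 (12→5→2→6, push 4): res(2,5)=4
after path 3 (12→11→7→1→2→5→3→8→6, push 4): res(2,5)=0
after path 4 (12→11→0→6, push 19): res(2,5)=0
after path 5 (12→5→2→1→6, push 4): res(2,5)=4
after path 6 (12→5→2→7→6, push 12): res(2,5)=16

Residual capacity of (2,5): 16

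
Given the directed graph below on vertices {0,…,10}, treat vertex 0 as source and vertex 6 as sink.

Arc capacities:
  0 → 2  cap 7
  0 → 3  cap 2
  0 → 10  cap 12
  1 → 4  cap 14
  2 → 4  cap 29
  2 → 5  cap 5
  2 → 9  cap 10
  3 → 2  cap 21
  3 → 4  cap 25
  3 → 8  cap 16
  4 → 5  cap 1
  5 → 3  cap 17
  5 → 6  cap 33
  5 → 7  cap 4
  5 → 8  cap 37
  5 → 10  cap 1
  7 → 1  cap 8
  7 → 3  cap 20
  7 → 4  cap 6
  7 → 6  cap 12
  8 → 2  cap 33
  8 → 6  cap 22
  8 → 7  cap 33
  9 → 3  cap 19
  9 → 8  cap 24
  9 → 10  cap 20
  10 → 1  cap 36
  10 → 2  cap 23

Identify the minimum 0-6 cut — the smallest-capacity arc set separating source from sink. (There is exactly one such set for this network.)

augment #1: 0→2→5→6 push 5
augment #2: 0→3→8→6 push 2
augment #3: 0→2→4→5→6 push 1
augment #4: 0→2→9→8→6 push 1
augment #5: 0→10→2→9→8→6 push 9
max flow = 18; residual-reachable set from 0 gives S-side
cut edges (S→T): {(0,3), (2,5), (2,9), (4,5)} total cap 18

Min-cut arcs: {(0,3), (2,5), (2,9), (4,5)} (total capacity 18)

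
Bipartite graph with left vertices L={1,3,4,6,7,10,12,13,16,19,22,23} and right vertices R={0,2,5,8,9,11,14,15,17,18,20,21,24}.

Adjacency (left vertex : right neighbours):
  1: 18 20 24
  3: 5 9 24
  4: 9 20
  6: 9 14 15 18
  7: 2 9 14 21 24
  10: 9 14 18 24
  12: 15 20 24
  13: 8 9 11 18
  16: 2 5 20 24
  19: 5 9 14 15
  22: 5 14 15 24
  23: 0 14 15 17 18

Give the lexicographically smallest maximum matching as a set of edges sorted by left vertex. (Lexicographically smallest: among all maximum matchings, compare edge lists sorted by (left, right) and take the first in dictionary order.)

|M| = 11 (so the lex-smallest maximum matching has 11 edges)
process left vertices in ascending order; for each, take the smallest-labelled available neighbour that still permits 11 edges overall, or leave it unmatched if none does
lex-smallest matching: {1-18, 3-5, 4-9, 6-14, 7-21, 10-24, 12-20, 13-8, 16-2, 19-15, 23-0}

Lex-smallest maximum matching: {(1,18), (3,5), (4,9), (6,14), (7,21), (10,24), (12,20), (13,8), (16,2), (19,15), (23,0)}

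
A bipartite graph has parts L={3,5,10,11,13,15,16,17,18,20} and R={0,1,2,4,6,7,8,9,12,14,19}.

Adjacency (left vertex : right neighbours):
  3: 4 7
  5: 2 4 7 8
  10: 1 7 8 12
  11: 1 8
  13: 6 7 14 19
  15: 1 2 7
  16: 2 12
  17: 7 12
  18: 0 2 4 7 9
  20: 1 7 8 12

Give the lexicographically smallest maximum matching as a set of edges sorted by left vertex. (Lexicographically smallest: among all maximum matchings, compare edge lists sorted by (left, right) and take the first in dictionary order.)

|M| = 8 (so the lex-smallest maximum matching has 8 edges)
process left vertices in ascending order; for each, take the smallest-labelled available neighbour that still permits 8 edges overall, or leave it unmatched if none does
lex-smallest matching: {3-4, 5-2, 10-1, 11-8, 13-6, 15-7, 16-12, 18-0}

Lex-smallest maximum matching: {(3,4), (5,2), (10,1), (11,8), (13,6), (15,7), (16,12), (18,0)}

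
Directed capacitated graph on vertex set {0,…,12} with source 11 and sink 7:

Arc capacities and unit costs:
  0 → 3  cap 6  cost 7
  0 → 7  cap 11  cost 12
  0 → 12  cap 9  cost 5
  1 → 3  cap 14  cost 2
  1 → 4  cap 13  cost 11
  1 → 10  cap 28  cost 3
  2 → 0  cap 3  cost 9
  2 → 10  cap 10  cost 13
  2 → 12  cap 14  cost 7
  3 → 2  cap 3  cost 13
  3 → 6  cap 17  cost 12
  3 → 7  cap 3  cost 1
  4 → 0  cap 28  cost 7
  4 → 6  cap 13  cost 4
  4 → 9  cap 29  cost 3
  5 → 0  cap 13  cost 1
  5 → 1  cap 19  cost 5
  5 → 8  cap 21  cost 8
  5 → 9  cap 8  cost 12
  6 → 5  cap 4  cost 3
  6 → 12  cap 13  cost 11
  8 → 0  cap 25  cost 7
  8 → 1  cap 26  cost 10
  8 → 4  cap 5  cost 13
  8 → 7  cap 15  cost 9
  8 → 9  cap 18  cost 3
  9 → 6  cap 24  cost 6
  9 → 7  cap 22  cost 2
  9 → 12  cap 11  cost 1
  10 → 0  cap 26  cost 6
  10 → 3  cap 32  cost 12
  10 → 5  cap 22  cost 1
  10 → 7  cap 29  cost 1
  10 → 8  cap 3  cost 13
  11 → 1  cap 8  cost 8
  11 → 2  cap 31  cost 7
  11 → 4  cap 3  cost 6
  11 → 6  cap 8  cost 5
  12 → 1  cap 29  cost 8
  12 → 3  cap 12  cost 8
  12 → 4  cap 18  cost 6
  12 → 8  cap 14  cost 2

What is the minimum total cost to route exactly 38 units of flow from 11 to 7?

shortest-cost path #1: 11→1→3→7 push 3 @ unit cost 11 (adds 33)
shortest-cost path #2: 11→4→9→7 push 3 @ unit cost 11 (adds 33)
shortest-cost path #3: 11→1→10→7 push 5 @ unit cost 12 (adds 60)
shortest-cost path #4: 11→6→5→1→10→7 push 4 @ unit cost 17 (adds 68)
shortest-cost path #5: 11→2→10→7 push 10 @ unit cost 21 (adds 210)
shortest-cost path #6: 11→2→12→8→9→7 push 13 @ unit cost 21 (adds 273)
total cost = 677

Minimum cost for 38 units: 677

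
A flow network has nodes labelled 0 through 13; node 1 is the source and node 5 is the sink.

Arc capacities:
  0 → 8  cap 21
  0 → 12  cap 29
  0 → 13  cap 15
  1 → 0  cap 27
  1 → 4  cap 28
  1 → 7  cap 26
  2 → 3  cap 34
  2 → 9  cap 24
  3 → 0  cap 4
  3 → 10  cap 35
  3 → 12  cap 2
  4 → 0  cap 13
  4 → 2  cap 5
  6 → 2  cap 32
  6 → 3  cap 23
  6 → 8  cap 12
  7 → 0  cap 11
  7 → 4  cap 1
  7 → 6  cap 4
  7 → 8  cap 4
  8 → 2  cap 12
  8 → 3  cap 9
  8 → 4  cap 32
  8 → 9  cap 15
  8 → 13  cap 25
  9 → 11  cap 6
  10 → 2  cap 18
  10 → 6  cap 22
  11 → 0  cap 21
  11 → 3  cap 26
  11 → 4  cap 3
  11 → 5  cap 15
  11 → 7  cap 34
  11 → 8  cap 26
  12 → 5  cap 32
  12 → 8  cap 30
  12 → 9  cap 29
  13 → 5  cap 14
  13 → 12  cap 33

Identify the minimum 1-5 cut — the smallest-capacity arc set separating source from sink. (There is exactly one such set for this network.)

Min-cut arcs: {(9,11), (12,5), (13,5)} (total capacity 52)

augment #1: 1→0→12→5 push 27
augment #2: 1→4→0→12→5 push 2
augment #3: 1→4→0→13→5 push 11
augment #4: 1→7→0→13→5 push 3
augment #5: 1→4→2→3→12→5 push 2
augment #6: 1→4→2→9→11→5 push 3
augment #7: 1→7→0→13→12→5 push 1
augment #8: 1→7→8→9→11→5 push 3
max flow = 52; residual-reachable set from 1 gives S-side
cut edges (S→T): {(9,11), (12,5), (13,5)} total cap 52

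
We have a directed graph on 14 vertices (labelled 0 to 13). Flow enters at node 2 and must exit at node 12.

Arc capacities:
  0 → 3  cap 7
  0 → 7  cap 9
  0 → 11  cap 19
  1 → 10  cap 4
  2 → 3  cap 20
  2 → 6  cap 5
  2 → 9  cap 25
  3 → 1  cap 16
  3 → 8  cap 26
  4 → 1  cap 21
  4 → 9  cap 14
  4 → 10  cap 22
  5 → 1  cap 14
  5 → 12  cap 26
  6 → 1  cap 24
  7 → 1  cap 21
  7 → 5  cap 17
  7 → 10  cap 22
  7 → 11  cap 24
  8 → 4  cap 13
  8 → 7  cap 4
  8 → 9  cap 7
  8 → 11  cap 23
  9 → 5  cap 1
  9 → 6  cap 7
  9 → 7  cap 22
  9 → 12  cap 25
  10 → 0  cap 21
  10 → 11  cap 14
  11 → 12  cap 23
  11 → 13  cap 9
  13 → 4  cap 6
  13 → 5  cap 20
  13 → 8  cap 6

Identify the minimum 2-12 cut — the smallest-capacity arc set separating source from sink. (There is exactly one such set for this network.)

augment #1: 2→9→12 push 25
augment #2: 2→3→8→11→12 push 20
augment #3: 2→6→1→10→11→12 push 3
augment #4: 2→6→1→10→0→7→5→12 push 1
max flow = 49; residual-reachable set from 2 gives S-side
cut edges (S→T): {(1,10), (2,3), (2,9)} total cap 49

Min-cut arcs: {(1,10), (2,3), (2,9)} (total capacity 49)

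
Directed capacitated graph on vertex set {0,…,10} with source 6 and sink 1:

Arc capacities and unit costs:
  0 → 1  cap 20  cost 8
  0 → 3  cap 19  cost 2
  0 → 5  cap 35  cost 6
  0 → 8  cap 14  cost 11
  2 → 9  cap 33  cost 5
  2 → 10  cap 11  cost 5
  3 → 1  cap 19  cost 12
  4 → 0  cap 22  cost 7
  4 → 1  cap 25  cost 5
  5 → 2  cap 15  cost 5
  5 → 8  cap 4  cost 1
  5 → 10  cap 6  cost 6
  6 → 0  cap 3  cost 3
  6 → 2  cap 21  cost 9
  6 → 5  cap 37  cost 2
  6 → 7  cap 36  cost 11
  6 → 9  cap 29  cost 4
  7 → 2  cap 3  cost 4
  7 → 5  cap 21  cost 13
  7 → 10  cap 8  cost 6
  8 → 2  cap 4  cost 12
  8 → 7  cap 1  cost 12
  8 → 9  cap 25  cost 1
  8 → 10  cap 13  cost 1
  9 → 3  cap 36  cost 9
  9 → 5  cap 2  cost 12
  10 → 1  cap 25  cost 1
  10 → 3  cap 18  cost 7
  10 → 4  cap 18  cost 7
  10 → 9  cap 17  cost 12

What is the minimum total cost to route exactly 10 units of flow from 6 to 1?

Minimum cost for 10 units: 74

shortest-cost path #1: 6→5→8→10→1 push 4 @ unit cost 5 (adds 20)
shortest-cost path #2: 6→5→10→1 push 6 @ unit cost 9 (adds 54)
total cost = 74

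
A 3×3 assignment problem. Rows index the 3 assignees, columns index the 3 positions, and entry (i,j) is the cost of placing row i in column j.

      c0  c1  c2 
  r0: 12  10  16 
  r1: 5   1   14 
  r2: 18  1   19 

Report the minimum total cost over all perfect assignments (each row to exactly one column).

optimal assignment: row0→col2 (cost 16), row1→col0 (cost 5), row2→col1 (cost 1)
total = 16 + 5 + 1 = 22

Minimum assignment cost: 22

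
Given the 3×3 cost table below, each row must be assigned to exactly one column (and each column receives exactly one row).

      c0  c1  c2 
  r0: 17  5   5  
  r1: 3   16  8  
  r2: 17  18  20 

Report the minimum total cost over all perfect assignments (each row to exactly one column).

optimal assignment: row0→col2 (cost 5), row1→col0 (cost 3), row2→col1 (cost 18)
total = 5 + 3 + 18 = 26

Minimum assignment cost: 26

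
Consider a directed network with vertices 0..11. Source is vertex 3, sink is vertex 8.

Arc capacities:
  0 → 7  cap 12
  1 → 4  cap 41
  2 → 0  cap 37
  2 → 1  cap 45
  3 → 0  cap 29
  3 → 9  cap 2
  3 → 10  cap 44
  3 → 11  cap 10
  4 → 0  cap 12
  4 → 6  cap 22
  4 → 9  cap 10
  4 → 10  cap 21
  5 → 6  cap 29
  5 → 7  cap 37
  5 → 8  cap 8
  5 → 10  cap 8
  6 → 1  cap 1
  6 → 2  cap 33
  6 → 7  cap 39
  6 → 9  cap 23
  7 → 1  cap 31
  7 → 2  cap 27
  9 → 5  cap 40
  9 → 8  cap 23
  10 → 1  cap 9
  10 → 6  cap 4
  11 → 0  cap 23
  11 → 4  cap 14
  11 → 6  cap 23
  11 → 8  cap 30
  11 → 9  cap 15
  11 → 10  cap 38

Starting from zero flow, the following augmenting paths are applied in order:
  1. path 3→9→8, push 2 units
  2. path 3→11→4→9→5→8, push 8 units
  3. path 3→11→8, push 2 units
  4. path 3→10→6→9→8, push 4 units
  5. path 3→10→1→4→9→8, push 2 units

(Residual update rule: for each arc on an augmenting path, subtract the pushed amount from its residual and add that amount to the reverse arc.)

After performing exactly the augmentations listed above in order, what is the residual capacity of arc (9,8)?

Residual capacity of (9,8): 15

after path 1 (3→9→8, push 2): res(9,8)=21
after path 2 (3→11→4→9→5→8, push 8): res(9,8)=21
after path 3 (3→11→8, push 2): res(9,8)=21
after path 4 (3→10→6→9→8, push 4): res(9,8)=17
after path 5 (3→10→1→4→9→8, push 2): res(9,8)=15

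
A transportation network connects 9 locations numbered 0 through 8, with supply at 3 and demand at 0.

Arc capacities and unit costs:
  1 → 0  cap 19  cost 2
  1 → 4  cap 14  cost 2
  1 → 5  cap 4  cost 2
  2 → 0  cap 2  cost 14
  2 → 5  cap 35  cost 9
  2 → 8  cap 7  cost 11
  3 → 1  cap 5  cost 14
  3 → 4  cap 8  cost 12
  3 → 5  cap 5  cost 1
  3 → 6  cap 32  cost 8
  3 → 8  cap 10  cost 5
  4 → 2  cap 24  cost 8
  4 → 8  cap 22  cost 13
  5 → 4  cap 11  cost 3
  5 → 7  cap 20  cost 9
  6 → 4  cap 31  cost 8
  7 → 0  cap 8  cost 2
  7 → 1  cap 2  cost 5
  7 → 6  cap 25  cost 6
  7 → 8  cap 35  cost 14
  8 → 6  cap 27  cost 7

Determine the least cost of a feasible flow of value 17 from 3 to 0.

shortest-cost path #1: 3→5→7→0 push 5 @ unit cost 12 (adds 60)
shortest-cost path #2: 3→1→0 push 5 @ unit cost 16 (adds 80)
shortest-cost path #3: 3→4→2→0 push 2 @ unit cost 34 (adds 68)
shortest-cost path #4: 3→4→2→5→7→0 push 3 @ unit cost 40 (adds 120)
shortest-cost path #5: 3→4→2→5→7→1→0 push 2 @ unit cost 45 (adds 90)
total cost = 418

Minimum cost for 17 units: 418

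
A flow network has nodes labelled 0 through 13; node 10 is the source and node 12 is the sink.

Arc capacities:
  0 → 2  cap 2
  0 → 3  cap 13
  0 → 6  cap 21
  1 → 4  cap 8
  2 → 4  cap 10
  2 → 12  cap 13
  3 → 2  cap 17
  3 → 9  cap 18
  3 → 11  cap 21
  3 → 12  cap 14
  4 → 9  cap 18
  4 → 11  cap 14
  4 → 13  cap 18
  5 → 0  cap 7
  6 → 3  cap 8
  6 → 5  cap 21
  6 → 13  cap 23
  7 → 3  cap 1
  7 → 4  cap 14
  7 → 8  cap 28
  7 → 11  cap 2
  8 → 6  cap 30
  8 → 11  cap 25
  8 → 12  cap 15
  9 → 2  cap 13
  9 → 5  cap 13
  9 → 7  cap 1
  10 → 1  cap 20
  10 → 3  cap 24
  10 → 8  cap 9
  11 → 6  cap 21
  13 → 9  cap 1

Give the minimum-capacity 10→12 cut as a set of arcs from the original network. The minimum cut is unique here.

Min-cut arcs: {(2,12), (3,12), (9,7), (10,8)} (total capacity 37)

augment #1: 10→3→12 push 14
augment #2: 10→8→12 push 9
augment #3: 10→3→2→12 push 10
augment #4: 10→1→4→9→2→12 push 3
augment #5: 10→1→4→9→7→8→12 push 1
max flow = 37; residual-reachable set from 10 gives S-side
cut edges (S→T): {(2,12), (3,12), (9,7), (10,8)} total cap 37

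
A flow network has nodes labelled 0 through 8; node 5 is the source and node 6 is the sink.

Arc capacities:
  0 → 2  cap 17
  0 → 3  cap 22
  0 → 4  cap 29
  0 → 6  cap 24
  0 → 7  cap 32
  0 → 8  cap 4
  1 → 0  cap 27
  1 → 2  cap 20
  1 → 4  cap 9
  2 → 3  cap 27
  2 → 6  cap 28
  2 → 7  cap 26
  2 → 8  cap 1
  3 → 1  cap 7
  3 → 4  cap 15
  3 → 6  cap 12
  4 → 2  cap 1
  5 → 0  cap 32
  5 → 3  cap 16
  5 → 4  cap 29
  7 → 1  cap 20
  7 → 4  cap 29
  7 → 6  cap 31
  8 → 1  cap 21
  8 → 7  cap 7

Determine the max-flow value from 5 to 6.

Maximum flow value: 49

augment #1: 5→0→6 bottleneck 24, total now 24
augment #2: 5→3→6 bottleneck 12, total now 36
augment #3: 5→0→2→6 bottleneck 8, total now 44
augment #4: 5→4→2→6 bottleneck 1, total now 45
augment #5: 5→3→1→2→6 bottleneck 4, total now 49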